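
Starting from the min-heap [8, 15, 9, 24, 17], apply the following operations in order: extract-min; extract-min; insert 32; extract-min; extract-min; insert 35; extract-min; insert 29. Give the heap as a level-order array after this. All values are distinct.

extract-min → returns 8:
  remove root 8; move last element 17 to root → [17, 15, 9, 24]
  17 vs smaller child 9 at index 2, swap → [9, 15, 17, 24]
extract-min → returns 9:
  remove root 9; move last element 24 to root → [24, 15, 17]
  24 vs smaller child 15 at index 1, swap → [15, 24, 17]
insert 32:
  append 32 at index 3 → [15, 24, 17, 32] (no swap needed)
extract-min → returns 15:
  remove root 15; move last element 32 to root → [32, 24, 17]
  32 vs smaller child 17 at index 2, swap → [17, 24, 32]
extract-min → returns 17:
  remove root 17; move last element 32 to root → [32, 24]
  32 vs only child 24 at index 1, swap → [24, 32]
insert 35:
  append 35 at index 2 → [24, 32, 35] (no swap needed)
extract-min → returns 24:
  remove root 24; move last element 35 to root → [35, 32]
  35 vs only child 32 at index 1, swap → [32, 35]
insert 29:
  append 29 at index 2 → [32, 35, 29]
  29 < parent 32 at index 0, swap → [29, 35, 32]

[29, 35, 32]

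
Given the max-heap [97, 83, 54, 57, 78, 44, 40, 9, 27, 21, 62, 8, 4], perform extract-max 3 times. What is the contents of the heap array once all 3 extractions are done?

[62, 57, 54, 27, 21, 44, 40, 9, 4, 8]

extract-max #1 returns 97:
  remove root 97; move last element 4 to root → [4, 83, 54, 57, 78, 44, 40, 9, 27, 21, 62, 8]
  4 vs larger child 83 at index 1, swap → [83, 4, 54, 57, 78, 44, 40, 9, 27, 21, 62, 8]
  4 vs larger child 78 at index 4, swap → [83, 78, 54, 57, 4, 44, 40, 9, 27, 21, 62, 8]
  4 vs larger child 62 at index 10, swap → [83, 78, 54, 57, 62, 44, 40, 9, 27, 21, 4, 8]
extract-max #2 returns 83:
  remove root 83; move last element 8 to root → [8, 78, 54, 57, 62, 44, 40, 9, 27, 21, 4]
  8 vs larger child 78 at index 1, swap → [78, 8, 54, 57, 62, 44, 40, 9, 27, 21, 4]
  8 vs larger child 62 at index 4, swap → [78, 62, 54, 57, 8, 44, 40, 9, 27, 21, 4]
  8 vs larger child 21 at index 9, swap → [78, 62, 54, 57, 21, 44, 40, 9, 27, 8, 4]
extract-max #3 returns 78:
  remove root 78; move last element 4 to root → [4, 62, 54, 57, 21, 44, 40, 9, 27, 8]
  4 vs larger child 62 at index 1, swap → [62, 4, 54, 57, 21, 44, 40, 9, 27, 8]
  4 vs larger child 57 at index 3, swap → [62, 57, 54, 4, 21, 44, 40, 9, 27, 8]
  4 vs larger child 27 at index 8, swap → [62, 57, 54, 27, 21, 44, 40, 9, 4, 8]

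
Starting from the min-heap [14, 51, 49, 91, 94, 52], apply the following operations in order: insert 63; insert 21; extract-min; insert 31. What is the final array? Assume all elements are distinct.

[21, 31, 49, 51, 94, 52, 63, 91]

insert 63:
  append 63 at index 6 → [14, 51, 49, 91, 94, 52, 63] (no swap needed)
insert 21:
  append 21 at index 7 → [14, 51, 49, 91, 94, 52, 63, 21]
  21 < parent 91 at index 3, swap → [14, 51, 49, 21, 94, 52, 63, 91]
  21 < parent 51 at index 1, swap → [14, 21, 49, 51, 94, 52, 63, 91]
extract-min → returns 14:
  remove root 14; move last element 91 to root → [91, 21, 49, 51, 94, 52, 63]
  91 vs smaller child 21 at index 1, swap → [21, 91, 49, 51, 94, 52, 63]
  91 vs smaller child 51 at index 3, swap → [21, 51, 49, 91, 94, 52, 63]
insert 31:
  append 31 at index 7 → [21, 51, 49, 91, 94, 52, 63, 31]
  31 < parent 91 at index 3, swap → [21, 51, 49, 31, 94, 52, 63, 91]
  31 < parent 51 at index 1, swap → [21, 31, 49, 51, 94, 52, 63, 91]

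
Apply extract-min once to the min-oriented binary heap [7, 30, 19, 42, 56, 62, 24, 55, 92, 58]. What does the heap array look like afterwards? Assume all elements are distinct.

remove root 7; move last element 58 to root → [58, 30, 19, 42, 56, 62, 24, 55, 92]
58 vs smaller child 19 at index 2, swap → [19, 30, 58, 42, 56, 62, 24, 55, 92]
58 vs smaller child 24 at index 6, swap → [19, 30, 24, 42, 56, 62, 58, 55, 92]

[19, 30, 24, 42, 56, 62, 58, 55, 92]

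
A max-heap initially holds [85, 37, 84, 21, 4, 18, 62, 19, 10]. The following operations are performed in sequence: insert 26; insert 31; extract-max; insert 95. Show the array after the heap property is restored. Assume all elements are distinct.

[95, 84, 62, 21, 37, 18, 26, 19, 10, 4, 31]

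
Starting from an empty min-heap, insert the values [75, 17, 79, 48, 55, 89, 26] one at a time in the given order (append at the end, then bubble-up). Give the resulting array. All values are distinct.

Insert 75:
  append 75 at index 0 → [75] (no swap needed)
Insert 17:
  append 17 at index 1 → [75, 17]
  17 < parent 75 at index 0, swap → [17, 75]
Insert 79:
  append 79 at index 2 → [17, 75, 79] (no swap needed)
Insert 48:
  append 48 at index 3 → [17, 75, 79, 48]
  48 < parent 75 at index 1, swap → [17, 48, 79, 75]
Insert 55:
  append 55 at index 4 → [17, 48, 79, 75, 55] (no swap needed)
Insert 89:
  append 89 at index 5 → [17, 48, 79, 75, 55, 89] (no swap needed)
Insert 26:
  append 26 at index 6 → [17, 48, 79, 75, 55, 89, 26]
  26 < parent 79 at index 2, swap → [17, 48, 26, 75, 55, 89, 79]

[17, 48, 26, 75, 55, 89, 79]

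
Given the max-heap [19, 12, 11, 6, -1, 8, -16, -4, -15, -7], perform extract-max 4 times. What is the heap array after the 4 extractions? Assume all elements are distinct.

[6, -1, -7, -4, -16, -15]

extract-max #1 returns 19:
  remove root 19; move last element -7 to root → [-7, 12, 11, 6, -1, 8, -16, -4, -15]
  -7 vs larger child 12 at index 1, swap → [12, -7, 11, 6, -1, 8, -16, -4, -15]
  -7 vs larger child 6 at index 3, swap → [12, 6, 11, -7, -1, 8, -16, -4, -15]
  -7 vs larger child -4 at index 7, swap → [12, 6, 11, -4, -1, 8, -16, -7, -15]
extract-max #2 returns 12:
  remove root 12; move last element -15 to root → [-15, 6, 11, -4, -1, 8, -16, -7]
  -15 vs larger child 11 at index 2, swap → [11, 6, -15, -4, -1, 8, -16, -7]
  -15 vs larger child 8 at index 5, swap → [11, 6, 8, -4, -1, -15, -16, -7]
extract-max #3 returns 11:
  remove root 11; move last element -7 to root → [-7, 6, 8, -4, -1, -15, -16]
  -7 vs larger child 8 at index 2, swap → [8, 6, -7, -4, -1, -15, -16]
extract-max #4 returns 8:
  remove root 8; move last element -16 to root → [-16, 6, -7, -4, -1, -15]
  -16 vs larger child 6 at index 1, swap → [6, -16, -7, -4, -1, -15]
  -16 vs larger child -1 at index 4, swap → [6, -1, -7, -4, -16, -15]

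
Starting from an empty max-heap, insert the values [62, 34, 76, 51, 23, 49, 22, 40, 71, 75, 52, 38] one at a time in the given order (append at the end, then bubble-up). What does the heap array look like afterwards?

[76, 75, 62, 51, 71, 49, 22, 34, 40, 23, 52, 38]

Insert 62:
  append 62 at index 0 → [62] (no swap needed)
Insert 34:
  append 34 at index 1 → [62, 34] (no swap needed)
Insert 76:
  append 76 at index 2 → [62, 34, 76]
  76 > parent 62 at index 0, swap → [76, 34, 62]
Insert 51:
  append 51 at index 3 → [76, 34, 62, 51]
  51 > parent 34 at index 1, swap → [76, 51, 62, 34]
Insert 23:
  append 23 at index 4 → [76, 51, 62, 34, 23] (no swap needed)
Insert 49:
  append 49 at index 5 → [76, 51, 62, 34, 23, 49] (no swap needed)
Insert 22:
  append 22 at index 6 → [76, 51, 62, 34, 23, 49, 22] (no swap needed)
Insert 40:
  append 40 at index 7 → [76, 51, 62, 34, 23, 49, 22, 40]
  40 > parent 34 at index 3, swap → [76, 51, 62, 40, 23, 49, 22, 34]
Insert 71:
  append 71 at index 8 → [76, 51, 62, 40, 23, 49, 22, 34, 71]
  71 > parent 40 at index 3, swap → [76, 51, 62, 71, 23, 49, 22, 34, 40]
  71 > parent 51 at index 1, swap → [76, 71, 62, 51, 23, 49, 22, 34, 40]
Insert 75:
  append 75 at index 9 → [76, 71, 62, 51, 23, 49, 22, 34, 40, 75]
  75 > parent 23 at index 4, swap → [76, 71, 62, 51, 75, 49, 22, 34, 40, 23]
  75 > parent 71 at index 1, swap → [76, 75, 62, 51, 71, 49, 22, 34, 40, 23]
Insert 52:
  append 52 at index 10 → [76, 75, 62, 51, 71, 49, 22, 34, 40, 23, 52] (no swap needed)
Insert 38:
  append 38 at index 11 → [76, 75, 62, 51, 71, 49, 22, 34, 40, 23, 52, 38] (no swap needed)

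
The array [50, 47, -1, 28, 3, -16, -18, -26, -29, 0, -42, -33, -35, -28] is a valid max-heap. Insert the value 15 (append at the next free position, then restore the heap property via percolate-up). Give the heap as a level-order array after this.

append 15 at index 14 → [50, 47, -1, 28, 3, -16, -18, -26, -29, 0, -42, -33, -35, -28, 15]
15 > parent -18 at index 6, swap → [50, 47, -1, 28, 3, -16, 15, -26, -29, 0, -42, -33, -35, -28, -18]
15 > parent -1 at index 2, swap → [50, 47, 15, 28, 3, -16, -1, -26, -29, 0, -42, -33, -35, -28, -18]

[50, 47, 15, 28, 3, -16, -1, -26, -29, 0, -42, -33, -35, -28, -18]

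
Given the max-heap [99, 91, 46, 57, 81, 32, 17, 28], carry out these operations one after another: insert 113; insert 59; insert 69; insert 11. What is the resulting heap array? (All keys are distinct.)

[113, 99, 46, 91, 81, 32, 17, 28, 57, 59, 69, 11]

insert 113:
  append 113 at index 8 → [99, 91, 46, 57, 81, 32, 17, 28, 113]
  113 > parent 57 at index 3, swap → [99, 91, 46, 113, 81, 32, 17, 28, 57]
  113 > parent 91 at index 1, swap → [99, 113, 46, 91, 81, 32, 17, 28, 57]
  113 > parent 99 at index 0, swap → [113, 99, 46, 91, 81, 32, 17, 28, 57]
insert 59:
  append 59 at index 9 → [113, 99, 46, 91, 81, 32, 17, 28, 57, 59] (no swap needed)
insert 69:
  append 69 at index 10 → [113, 99, 46, 91, 81, 32, 17, 28, 57, 59, 69] (no swap needed)
insert 11:
  append 11 at index 11 → [113, 99, 46, 91, 81, 32, 17, 28, 57, 59, 69, 11] (no swap needed)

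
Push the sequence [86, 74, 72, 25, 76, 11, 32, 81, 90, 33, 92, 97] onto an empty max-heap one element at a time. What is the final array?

Insert 86:
  append 86 at index 0 → [86] (no swap needed)
Insert 74:
  append 74 at index 1 → [86, 74] (no swap needed)
Insert 72:
  append 72 at index 2 → [86, 74, 72] (no swap needed)
Insert 25:
  append 25 at index 3 → [86, 74, 72, 25] (no swap needed)
Insert 76:
  append 76 at index 4 → [86, 74, 72, 25, 76]
  76 > parent 74 at index 1, swap → [86, 76, 72, 25, 74]
Insert 11:
  append 11 at index 5 → [86, 76, 72, 25, 74, 11] (no swap needed)
Insert 32:
  append 32 at index 6 → [86, 76, 72, 25, 74, 11, 32] (no swap needed)
Insert 81:
  append 81 at index 7 → [86, 76, 72, 25, 74, 11, 32, 81]
  81 > parent 25 at index 3, swap → [86, 76, 72, 81, 74, 11, 32, 25]
  81 > parent 76 at index 1, swap → [86, 81, 72, 76, 74, 11, 32, 25]
Insert 90:
  append 90 at index 8 → [86, 81, 72, 76, 74, 11, 32, 25, 90]
  90 > parent 76 at index 3, swap → [86, 81, 72, 90, 74, 11, 32, 25, 76]
  90 > parent 81 at index 1, swap → [86, 90, 72, 81, 74, 11, 32, 25, 76]
  90 > parent 86 at index 0, swap → [90, 86, 72, 81, 74, 11, 32, 25, 76]
Insert 33:
  append 33 at index 9 → [90, 86, 72, 81, 74, 11, 32, 25, 76, 33] (no swap needed)
Insert 92:
  append 92 at index 10 → [90, 86, 72, 81, 74, 11, 32, 25, 76, 33, 92]
  92 > parent 74 at index 4, swap → [90, 86, 72, 81, 92, 11, 32, 25, 76, 33, 74]
  92 > parent 86 at index 1, swap → [90, 92, 72, 81, 86, 11, 32, 25, 76, 33, 74]
  92 > parent 90 at index 0, swap → [92, 90, 72, 81, 86, 11, 32, 25, 76, 33, 74]
Insert 97:
  append 97 at index 11 → [92, 90, 72, 81, 86, 11, 32, 25, 76, 33, 74, 97]
  97 > parent 11 at index 5, swap → [92, 90, 72, 81, 86, 97, 32, 25, 76, 33, 74, 11]
  97 > parent 72 at index 2, swap → [92, 90, 97, 81, 86, 72, 32, 25, 76, 33, 74, 11]
  97 > parent 92 at index 0, swap → [97, 90, 92, 81, 86, 72, 32, 25, 76, 33, 74, 11]

[97, 90, 92, 81, 86, 72, 32, 25, 76, 33, 74, 11]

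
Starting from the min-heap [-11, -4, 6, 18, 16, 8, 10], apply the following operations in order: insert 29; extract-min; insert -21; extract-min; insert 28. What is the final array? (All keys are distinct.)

[-4, 16, 6, 18, 29, 8, 10, 28]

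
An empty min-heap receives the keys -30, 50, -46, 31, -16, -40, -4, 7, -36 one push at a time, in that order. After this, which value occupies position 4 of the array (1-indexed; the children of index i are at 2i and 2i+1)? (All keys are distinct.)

-16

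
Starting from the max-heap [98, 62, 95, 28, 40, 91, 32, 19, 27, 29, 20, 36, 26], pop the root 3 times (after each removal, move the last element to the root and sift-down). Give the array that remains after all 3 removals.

[62, 40, 36, 28, 29, 26, 32, 19, 27, 20]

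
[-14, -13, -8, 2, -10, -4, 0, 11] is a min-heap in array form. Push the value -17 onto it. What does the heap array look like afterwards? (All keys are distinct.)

[-17, -14, -8, -13, -10, -4, 0, 11, 2]

append -17 at index 8 → [-14, -13, -8, 2, -10, -4, 0, 11, -17]
-17 < parent 2 at index 3, swap → [-14, -13, -8, -17, -10, -4, 0, 11, 2]
-17 < parent -13 at index 1, swap → [-14, -17, -8, -13, -10, -4, 0, 11, 2]
-17 < parent -14 at index 0, swap → [-17, -14, -8, -13, -10, -4, 0, 11, 2]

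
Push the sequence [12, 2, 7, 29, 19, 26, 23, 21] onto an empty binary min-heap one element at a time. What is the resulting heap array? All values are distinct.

[2, 12, 7, 21, 19, 26, 23, 29]

Insert 12:
  append 12 at index 0 → [12] (no swap needed)
Insert 2:
  append 2 at index 1 → [12, 2]
  2 < parent 12 at index 0, swap → [2, 12]
Insert 7:
  append 7 at index 2 → [2, 12, 7] (no swap needed)
Insert 29:
  append 29 at index 3 → [2, 12, 7, 29] (no swap needed)
Insert 19:
  append 19 at index 4 → [2, 12, 7, 29, 19] (no swap needed)
Insert 26:
  append 26 at index 5 → [2, 12, 7, 29, 19, 26] (no swap needed)
Insert 23:
  append 23 at index 6 → [2, 12, 7, 29, 19, 26, 23] (no swap needed)
Insert 21:
  append 21 at index 7 → [2, 12, 7, 29, 19, 26, 23, 21]
  21 < parent 29 at index 3, swap → [2, 12, 7, 21, 19, 26, 23, 29]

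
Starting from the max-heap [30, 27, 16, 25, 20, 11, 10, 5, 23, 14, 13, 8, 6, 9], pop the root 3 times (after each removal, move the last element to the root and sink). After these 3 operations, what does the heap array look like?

[23, 20, 16, 9, 14, 11, 10, 5, 6, 8, 13]

extract-max #1 returns 30:
  remove root 30; move last element 9 to root → [9, 27, 16, 25, 20, 11, 10, 5, 23, 14, 13, 8, 6]
  9 vs larger child 27 at index 1, swap → [27, 9, 16, 25, 20, 11, 10, 5, 23, 14, 13, 8, 6]
  9 vs larger child 25 at index 3, swap → [27, 25, 16, 9, 20, 11, 10, 5, 23, 14, 13, 8, 6]
  9 vs larger child 23 at index 8, swap → [27, 25, 16, 23, 20, 11, 10, 5, 9, 14, 13, 8, 6]
extract-max #2 returns 27:
  remove root 27; move last element 6 to root → [6, 25, 16, 23, 20, 11, 10, 5, 9, 14, 13, 8]
  6 vs larger child 25 at index 1, swap → [25, 6, 16, 23, 20, 11, 10, 5, 9, 14, 13, 8]
  6 vs larger child 23 at index 3, swap → [25, 23, 16, 6, 20, 11, 10, 5, 9, 14, 13, 8]
  6 vs larger child 9 at index 8, swap → [25, 23, 16, 9, 20, 11, 10, 5, 6, 14, 13, 8]
extract-max #3 returns 25:
  remove root 25; move last element 8 to root → [8, 23, 16, 9, 20, 11, 10, 5, 6, 14, 13]
  8 vs larger child 23 at index 1, swap → [23, 8, 16, 9, 20, 11, 10, 5, 6, 14, 13]
  8 vs larger child 20 at index 4, swap → [23, 20, 16, 9, 8, 11, 10, 5, 6, 14, 13]
  8 vs larger child 14 at index 9, swap → [23, 20, 16, 9, 14, 11, 10, 5, 6, 8, 13]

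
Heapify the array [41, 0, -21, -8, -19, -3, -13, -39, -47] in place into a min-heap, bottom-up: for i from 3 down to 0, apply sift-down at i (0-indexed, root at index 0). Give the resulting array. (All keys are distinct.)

sift down from index 3:
  -8 vs smaller child -47 at index 8, swap → [41, 0, -21, -47, -19, -3, -13, -39, -8]
sift down from index 2: already satisfies heap property
sift down from index 1:
  0 vs smaller child -47 at index 3, swap → [41, -47, -21, 0, -19, -3, -13, -39, -8]
  0 vs smaller child -39 at index 7, swap → [41, -47, -21, -39, -19, -3, -13, 0, -8]
sift down from index 0:
  41 vs smaller child -47 at index 1, swap → [-47, 41, -21, -39, -19, -3, -13, 0, -8]
  41 vs smaller child -39 at index 3, swap → [-47, -39, -21, 41, -19, -3, -13, 0, -8]
  41 vs smaller child -8 at index 8, swap → [-47, -39, -21, -8, -19, -3, -13, 0, 41]

[-47, -39, -21, -8, -19, -3, -13, 0, 41]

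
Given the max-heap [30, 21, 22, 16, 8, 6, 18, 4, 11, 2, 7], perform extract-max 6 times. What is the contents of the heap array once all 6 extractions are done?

extract-max #1 returns 30:
  remove root 30; move last element 7 to root → [7, 21, 22, 16, 8, 6, 18, 4, 11, 2]
  7 vs larger child 22 at index 2, swap → [22, 21, 7, 16, 8, 6, 18, 4, 11, 2]
  7 vs larger child 18 at index 6, swap → [22, 21, 18, 16, 8, 6, 7, 4, 11, 2]
extract-max #2 returns 22:
  remove root 22; move last element 2 to root → [2, 21, 18, 16, 8, 6, 7, 4, 11]
  2 vs larger child 21 at index 1, swap → [21, 2, 18, 16, 8, 6, 7, 4, 11]
  2 vs larger child 16 at index 3, swap → [21, 16, 18, 2, 8, 6, 7, 4, 11]
  2 vs larger child 11 at index 8, swap → [21, 16, 18, 11, 8, 6, 7, 4, 2]
extract-max #3 returns 21:
  remove root 21; move last element 2 to root → [2, 16, 18, 11, 8, 6, 7, 4]
  2 vs larger child 18 at index 2, swap → [18, 16, 2, 11, 8, 6, 7, 4]
  2 vs larger child 7 at index 6, swap → [18, 16, 7, 11, 8, 6, 2, 4]
extract-max #4 returns 18:
  remove root 18; move last element 4 to root → [4, 16, 7, 11, 8, 6, 2]
  4 vs larger child 16 at index 1, swap → [16, 4, 7, 11, 8, 6, 2]
  4 vs larger child 11 at index 3, swap → [16, 11, 7, 4, 8, 6, 2]
extract-max #5 returns 16:
  remove root 16; move last element 2 to root → [2, 11, 7, 4, 8, 6]
  2 vs larger child 11 at index 1, swap → [11, 2, 7, 4, 8, 6]
  2 vs larger child 8 at index 4, swap → [11, 8, 7, 4, 2, 6]
extract-max #6 returns 11:
  remove root 11; move last element 6 to root → [6, 8, 7, 4, 2]
  6 vs larger child 8 at index 1, swap → [8, 6, 7, 4, 2]

[8, 6, 7, 4, 2]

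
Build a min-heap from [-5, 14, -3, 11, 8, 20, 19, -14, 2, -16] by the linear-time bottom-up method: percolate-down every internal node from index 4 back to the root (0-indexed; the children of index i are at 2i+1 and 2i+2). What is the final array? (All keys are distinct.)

[-16, -14, -3, -5, 8, 20, 19, 11, 2, 14]

sift down from index 4:
  8 vs only child -16 at index 9, swap → [-5, 14, -3, 11, -16, 20, 19, -14, 2, 8]
sift down from index 3:
  11 vs smaller child -14 at index 7, swap → [-5, 14, -3, -14, -16, 20, 19, 11, 2, 8]
sift down from index 2: already satisfies heap property
sift down from index 1:
  14 vs smaller child -16 at index 4, swap → [-5, -16, -3, -14, 14, 20, 19, 11, 2, 8]
  14 vs only child 8 at index 9, swap → [-5, -16, -3, -14, 8, 20, 19, 11, 2, 14]
sift down from index 0:
  -5 vs smaller child -16 at index 1, swap → [-16, -5, -3, -14, 8, 20, 19, 11, 2, 14]
  -5 vs smaller child -14 at index 3, swap → [-16, -14, -3, -5, 8, 20, 19, 11, 2, 14]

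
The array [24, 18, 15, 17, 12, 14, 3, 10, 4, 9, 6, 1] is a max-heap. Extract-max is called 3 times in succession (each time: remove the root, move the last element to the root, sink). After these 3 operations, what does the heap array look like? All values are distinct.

extract-max #1 returns 24:
  remove root 24; move last element 1 to root → [1, 18, 15, 17, 12, 14, 3, 10, 4, 9, 6]
  1 vs larger child 18 at index 1, swap → [18, 1, 15, 17, 12, 14, 3, 10, 4, 9, 6]
  1 vs larger child 17 at index 3, swap → [18, 17, 15, 1, 12, 14, 3, 10, 4, 9, 6]
  1 vs larger child 10 at index 7, swap → [18, 17, 15, 10, 12, 14, 3, 1, 4, 9, 6]
extract-max #2 returns 18:
  remove root 18; move last element 6 to root → [6, 17, 15, 10, 12, 14, 3, 1, 4, 9]
  6 vs larger child 17 at index 1, swap → [17, 6, 15, 10, 12, 14, 3, 1, 4, 9]
  6 vs larger child 12 at index 4, swap → [17, 12, 15, 10, 6, 14, 3, 1, 4, 9]
  6 vs only child 9 at index 9, swap → [17, 12, 15, 10, 9, 14, 3, 1, 4, 6]
extract-max #3 returns 17:
  remove root 17; move last element 6 to root → [6, 12, 15, 10, 9, 14, 3, 1, 4]
  6 vs larger child 15 at index 2, swap → [15, 12, 6, 10, 9, 14, 3, 1, 4]
  6 vs larger child 14 at index 5, swap → [15, 12, 14, 10, 9, 6, 3, 1, 4]

[15, 12, 14, 10, 9, 6, 3, 1, 4]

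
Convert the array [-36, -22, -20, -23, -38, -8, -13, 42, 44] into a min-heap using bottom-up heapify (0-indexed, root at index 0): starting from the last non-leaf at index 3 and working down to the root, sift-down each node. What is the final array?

[-38, -36, -20, -23, -22, -8, -13, 42, 44]

sift down from index 3: already satisfies heap property
sift down from index 2: already satisfies heap property
sift down from index 1:
  -22 vs smaller child -38 at index 4, swap → [-36, -38, -20, -23, -22, -8, -13, 42, 44]
sift down from index 0:
  -36 vs smaller child -38 at index 1, swap → [-38, -36, -20, -23, -22, -8, -13, 42, 44]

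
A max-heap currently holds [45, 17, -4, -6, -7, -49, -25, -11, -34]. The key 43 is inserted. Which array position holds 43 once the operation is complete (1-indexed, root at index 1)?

2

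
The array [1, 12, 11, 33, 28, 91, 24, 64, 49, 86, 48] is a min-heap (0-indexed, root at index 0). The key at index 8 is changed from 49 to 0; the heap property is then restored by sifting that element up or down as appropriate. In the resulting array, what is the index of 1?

set index 8 from 49 to 0 → [1, 12, 11, 33, 28, 91, 24, 64, 0, 86, 48]
0 < parent 33 at index 3, swap → [1, 12, 11, 0, 28, 91, 24, 64, 33, 86, 48]
0 < parent 12 at index 1, swap → [1, 0, 11, 12, 28, 91, 24, 64, 33, 86, 48]
0 < parent 1 at index 0, swap → [0, 1, 11, 12, 28, 91, 24, 64, 33, 86, 48]
resulting array: [0, 1, 11, 12, 28, 91, 24, 64, 33, 86, 48]

1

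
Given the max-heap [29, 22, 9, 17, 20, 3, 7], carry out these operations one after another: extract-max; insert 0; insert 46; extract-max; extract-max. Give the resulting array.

extract-max → returns 29:
  remove root 29; move last element 7 to root → [7, 22, 9, 17, 20, 3]
  7 vs larger child 22 at index 1, swap → [22, 7, 9, 17, 20, 3]
  7 vs larger child 20 at index 4, swap → [22, 20, 9, 17, 7, 3]
insert 0:
  append 0 at index 6 → [22, 20, 9, 17, 7, 3, 0] (no swap needed)
insert 46:
  append 46 at index 7 → [22, 20, 9, 17, 7, 3, 0, 46]
  46 > parent 17 at index 3, swap → [22, 20, 9, 46, 7, 3, 0, 17]
  46 > parent 20 at index 1, swap → [22, 46, 9, 20, 7, 3, 0, 17]
  46 > parent 22 at index 0, swap → [46, 22, 9, 20, 7, 3, 0, 17]
extract-max → returns 46:
  remove root 46; move last element 17 to root → [17, 22, 9, 20, 7, 3, 0]
  17 vs larger child 22 at index 1, swap → [22, 17, 9, 20, 7, 3, 0]
  17 vs larger child 20 at index 3, swap → [22, 20, 9, 17, 7, 3, 0]
extract-max → returns 22:
  remove root 22; move last element 0 to root → [0, 20, 9, 17, 7, 3]
  0 vs larger child 20 at index 1, swap → [20, 0, 9, 17, 7, 3]
  0 vs larger child 17 at index 3, swap → [20, 17, 9, 0, 7, 3]

[20, 17, 9, 0, 7, 3]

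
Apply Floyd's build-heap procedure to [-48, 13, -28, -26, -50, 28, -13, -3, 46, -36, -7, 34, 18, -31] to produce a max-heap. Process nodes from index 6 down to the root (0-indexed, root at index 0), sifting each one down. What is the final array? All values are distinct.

[46, 13, 34, -3, -7, 28, -13, -48, -26, -36, -50, -28, 18, -31]

sift down from index 6: already satisfies heap property
sift down from index 5:
  28 vs larger child 34 at index 11, swap → [-48, 13, -28, -26, -50, 34, -13, -3, 46, -36, -7, 28, 18, -31]
sift down from index 4:
  -50 vs larger child -7 at index 10, swap → [-48, 13, -28, -26, -7, 34, -13, -3, 46, -36, -50, 28, 18, -31]
sift down from index 3:
  -26 vs larger child 46 at index 8, swap → [-48, 13, -28, 46, -7, 34, -13, -3, -26, -36, -50, 28, 18, -31]
sift down from index 2:
  -28 vs larger child 34 at index 5, swap → [-48, 13, 34, 46, -7, -28, -13, -3, -26, -36, -50, 28, 18, -31]
  -28 vs larger child 28 at index 11, swap → [-48, 13, 34, 46, -7, 28, -13, -3, -26, -36, -50, -28, 18, -31]
sift down from index 1:
  13 vs larger child 46 at index 3, swap → [-48, 46, 34, 13, -7, 28, -13, -3, -26, -36, -50, -28, 18, -31]
sift down from index 0:
  -48 vs larger child 46 at index 1, swap → [46, -48, 34, 13, -7, 28, -13, -3, -26, -36, -50, -28, 18, -31]
  -48 vs larger child 13 at index 3, swap → [46, 13, 34, -48, -7, 28, -13, -3, -26, -36, -50, -28, 18, -31]
  -48 vs larger child -3 at index 7, swap → [46, 13, 34, -3, -7, 28, -13, -48, -26, -36, -50, -28, 18, -31]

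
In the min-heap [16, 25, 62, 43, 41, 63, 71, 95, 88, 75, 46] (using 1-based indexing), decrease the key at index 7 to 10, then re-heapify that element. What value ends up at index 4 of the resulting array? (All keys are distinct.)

43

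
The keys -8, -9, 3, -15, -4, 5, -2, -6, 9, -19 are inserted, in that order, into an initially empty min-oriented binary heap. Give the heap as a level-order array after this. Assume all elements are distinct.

[-19, -15, -2, -8, -9, 5, 3, -6, 9, -4]

Insert -8:
  append -8 at index 0 → [-8] (no swap needed)
Insert -9:
  append -9 at index 1 → [-8, -9]
  -9 < parent -8 at index 0, swap → [-9, -8]
Insert 3:
  append 3 at index 2 → [-9, -8, 3] (no swap needed)
Insert -15:
  append -15 at index 3 → [-9, -8, 3, -15]
  -15 < parent -8 at index 1, swap → [-9, -15, 3, -8]
  -15 < parent -9 at index 0, swap → [-15, -9, 3, -8]
Insert -4:
  append -4 at index 4 → [-15, -9, 3, -8, -4] (no swap needed)
Insert 5:
  append 5 at index 5 → [-15, -9, 3, -8, -4, 5] (no swap needed)
Insert -2:
  append -2 at index 6 → [-15, -9, 3, -8, -4, 5, -2]
  -2 < parent 3 at index 2, swap → [-15, -9, -2, -8, -4, 5, 3]
Insert -6:
  append -6 at index 7 → [-15, -9, -2, -8, -4, 5, 3, -6] (no swap needed)
Insert 9:
  append 9 at index 8 → [-15, -9, -2, -8, -4, 5, 3, -6, 9] (no swap needed)
Insert -19:
  append -19 at index 9 → [-15, -9, -2, -8, -4, 5, 3, -6, 9, -19]
  -19 < parent -4 at index 4, swap → [-15, -9, -2, -8, -19, 5, 3, -6, 9, -4]
  -19 < parent -9 at index 1, swap → [-15, -19, -2, -8, -9, 5, 3, -6, 9, -4]
  -19 < parent -15 at index 0, swap → [-19, -15, -2, -8, -9, 5, 3, -6, 9, -4]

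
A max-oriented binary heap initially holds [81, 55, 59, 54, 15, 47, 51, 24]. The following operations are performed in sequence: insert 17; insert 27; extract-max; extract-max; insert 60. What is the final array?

[60, 55, 51, 54, 27, 47, 15, 17, 24]

insert 17:
  append 17 at index 8 → [81, 55, 59, 54, 15, 47, 51, 24, 17] (no swap needed)
insert 27:
  append 27 at index 9 → [81, 55, 59, 54, 15, 47, 51, 24, 17, 27]
  27 > parent 15 at index 4, swap → [81, 55, 59, 54, 27, 47, 51, 24, 17, 15]
extract-max → returns 81:
  remove root 81; move last element 15 to root → [15, 55, 59, 54, 27, 47, 51, 24, 17]
  15 vs larger child 59 at index 2, swap → [59, 55, 15, 54, 27, 47, 51, 24, 17]
  15 vs larger child 51 at index 6, swap → [59, 55, 51, 54, 27, 47, 15, 24, 17]
extract-max → returns 59:
  remove root 59; move last element 17 to root → [17, 55, 51, 54, 27, 47, 15, 24]
  17 vs larger child 55 at index 1, swap → [55, 17, 51, 54, 27, 47, 15, 24]
  17 vs larger child 54 at index 3, swap → [55, 54, 51, 17, 27, 47, 15, 24]
  17 vs only child 24 at index 7, swap → [55, 54, 51, 24, 27, 47, 15, 17]
insert 60:
  append 60 at index 8 → [55, 54, 51, 24, 27, 47, 15, 17, 60]
  60 > parent 24 at index 3, swap → [55, 54, 51, 60, 27, 47, 15, 17, 24]
  60 > parent 54 at index 1, swap → [55, 60, 51, 54, 27, 47, 15, 17, 24]
  60 > parent 55 at index 0, swap → [60, 55, 51, 54, 27, 47, 15, 17, 24]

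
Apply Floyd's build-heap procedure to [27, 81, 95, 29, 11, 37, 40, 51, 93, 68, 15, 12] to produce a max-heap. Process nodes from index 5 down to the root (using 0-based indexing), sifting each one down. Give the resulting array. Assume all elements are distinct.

sift down from index 5: already satisfies heap property
sift down from index 4:
  11 vs larger child 68 at index 9, swap → [27, 81, 95, 29, 68, 37, 40, 51, 93, 11, 15, 12]
sift down from index 3:
  29 vs larger child 93 at index 8, swap → [27, 81, 95, 93, 68, 37, 40, 51, 29, 11, 15, 12]
sift down from index 2: already satisfies heap property
sift down from index 1:
  81 vs larger child 93 at index 3, swap → [27, 93, 95, 81, 68, 37, 40, 51, 29, 11, 15, 12]
sift down from index 0:
  27 vs larger child 95 at index 2, swap → [95, 93, 27, 81, 68, 37, 40, 51, 29, 11, 15, 12]
  27 vs larger child 40 at index 6, swap → [95, 93, 40, 81, 68, 37, 27, 51, 29, 11, 15, 12]

[95, 93, 40, 81, 68, 37, 27, 51, 29, 11, 15, 12]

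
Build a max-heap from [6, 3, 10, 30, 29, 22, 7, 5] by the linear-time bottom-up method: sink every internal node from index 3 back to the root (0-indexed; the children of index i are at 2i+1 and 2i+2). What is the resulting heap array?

[30, 29, 22, 5, 6, 10, 7, 3]

sift down from index 3: already satisfies heap property
sift down from index 2:
  10 vs larger child 22 at index 5, swap → [6, 3, 22, 30, 29, 10, 7, 5]
sift down from index 1:
  3 vs larger child 30 at index 3, swap → [6, 30, 22, 3, 29, 10, 7, 5]
  3 vs only child 5 at index 7, swap → [6, 30, 22, 5, 29, 10, 7, 3]
sift down from index 0:
  6 vs larger child 30 at index 1, swap → [30, 6, 22, 5, 29, 10, 7, 3]
  6 vs larger child 29 at index 4, swap → [30, 29, 22, 5, 6, 10, 7, 3]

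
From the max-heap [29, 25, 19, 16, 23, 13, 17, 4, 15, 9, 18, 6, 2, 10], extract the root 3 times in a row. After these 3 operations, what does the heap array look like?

[19, 18, 17, 16, 10, 13, 6, 4, 15, 9, 2]

extract-max #1 returns 29:
  remove root 29; move last element 10 to root → [10, 25, 19, 16, 23, 13, 17, 4, 15, 9, 18, 6, 2]
  10 vs larger child 25 at index 1, swap → [25, 10, 19, 16, 23, 13, 17, 4, 15, 9, 18, 6, 2]
  10 vs larger child 23 at index 4, swap → [25, 23, 19, 16, 10, 13, 17, 4, 15, 9, 18, 6, 2]
  10 vs larger child 18 at index 10, swap → [25, 23, 19, 16, 18, 13, 17, 4, 15, 9, 10, 6, 2]
extract-max #2 returns 25:
  remove root 25; move last element 2 to root → [2, 23, 19, 16, 18, 13, 17, 4, 15, 9, 10, 6]
  2 vs larger child 23 at index 1, swap → [23, 2, 19, 16, 18, 13, 17, 4, 15, 9, 10, 6]
  2 vs larger child 18 at index 4, swap → [23, 18, 19, 16, 2, 13, 17, 4, 15, 9, 10, 6]
  2 vs larger child 10 at index 10, swap → [23, 18, 19, 16, 10, 13, 17, 4, 15, 9, 2, 6]
extract-max #3 returns 23:
  remove root 23; move last element 6 to root → [6, 18, 19, 16, 10, 13, 17, 4, 15, 9, 2]
  6 vs larger child 19 at index 2, swap → [19, 18, 6, 16, 10, 13, 17, 4, 15, 9, 2]
  6 vs larger child 17 at index 6, swap → [19, 18, 17, 16, 10, 13, 6, 4, 15, 9, 2]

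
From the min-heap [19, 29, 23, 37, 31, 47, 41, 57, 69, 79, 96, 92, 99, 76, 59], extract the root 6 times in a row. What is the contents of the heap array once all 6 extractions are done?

extract-min #1 returns 19:
  remove root 19; move last element 59 to root → [59, 29, 23, 37, 31, 47, 41, 57, 69, 79, 96, 92, 99, 76]
  59 vs smaller child 23 at index 2, swap → [23, 29, 59, 37, 31, 47, 41, 57, 69, 79, 96, 92, 99, 76]
  59 vs smaller child 41 at index 6, swap → [23, 29, 41, 37, 31, 47, 59, 57, 69, 79, 96, 92, 99, 76]
extract-min #2 returns 23:
  remove root 23; move last element 76 to root → [76, 29, 41, 37, 31, 47, 59, 57, 69, 79, 96, 92, 99]
  76 vs smaller child 29 at index 1, swap → [29, 76, 41, 37, 31, 47, 59, 57, 69, 79, 96, 92, 99]
  76 vs smaller child 31 at index 4, swap → [29, 31, 41, 37, 76, 47, 59, 57, 69, 79, 96, 92, 99]
extract-min #3 returns 29:
  remove root 29; move last element 99 to root → [99, 31, 41, 37, 76, 47, 59, 57, 69, 79, 96, 92]
  99 vs smaller child 31 at index 1, swap → [31, 99, 41, 37, 76, 47, 59, 57, 69, 79, 96, 92]
  99 vs smaller child 37 at index 3, swap → [31, 37, 41, 99, 76, 47, 59, 57, 69, 79, 96, 92]
  99 vs smaller child 57 at index 7, swap → [31, 37, 41, 57, 76, 47, 59, 99, 69, 79, 96, 92]
extract-min #4 returns 31:
  remove root 31; move last element 92 to root → [92, 37, 41, 57, 76, 47, 59, 99, 69, 79, 96]
  92 vs smaller child 37 at index 1, swap → [37, 92, 41, 57, 76, 47, 59, 99, 69, 79, 96]
  92 vs smaller child 57 at index 3, swap → [37, 57, 41, 92, 76, 47, 59, 99, 69, 79, 96]
  92 vs smaller child 69 at index 8, swap → [37, 57, 41, 69, 76, 47, 59, 99, 92, 79, 96]
extract-min #5 returns 37:
  remove root 37; move last element 96 to root → [96, 57, 41, 69, 76, 47, 59, 99, 92, 79]
  96 vs smaller child 41 at index 2, swap → [41, 57, 96, 69, 76, 47, 59, 99, 92, 79]
  96 vs smaller child 47 at index 5, swap → [41, 57, 47, 69, 76, 96, 59, 99, 92, 79]
extract-min #6 returns 41:
  remove root 41; move last element 79 to root → [79, 57, 47, 69, 76, 96, 59, 99, 92]
  79 vs smaller child 47 at index 2, swap → [47, 57, 79, 69, 76, 96, 59, 99, 92]
  79 vs smaller child 59 at index 6, swap → [47, 57, 59, 69, 76, 96, 79, 99, 92]

[47, 57, 59, 69, 76, 96, 79, 99, 92]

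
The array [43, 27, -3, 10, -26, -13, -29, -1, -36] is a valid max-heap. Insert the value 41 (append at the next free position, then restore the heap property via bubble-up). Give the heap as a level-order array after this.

[43, 41, -3, 10, 27, -13, -29, -1, -36, -26]

append 41 at index 9 → [43, 27, -3, 10, -26, -13, -29, -1, -36, 41]
41 > parent -26 at index 4, swap → [43, 27, -3, 10, 41, -13, -29, -1, -36, -26]
41 > parent 27 at index 1, swap → [43, 41, -3, 10, 27, -13, -29, -1, -36, -26]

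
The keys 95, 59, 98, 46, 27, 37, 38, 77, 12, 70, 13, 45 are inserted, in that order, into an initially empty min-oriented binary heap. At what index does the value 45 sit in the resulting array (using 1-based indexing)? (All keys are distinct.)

6

Insert 95:
  append 95 at index 1 → [95] (no swap needed)
Insert 59:
  append 59 at index 2 → [95, 59]
  59 < parent 95 at index 1, swap → [59, 95]
Insert 98:
  append 98 at index 3 → [59, 95, 98] (no swap needed)
Insert 46:
  append 46 at index 4 → [59, 95, 98, 46]
  46 < parent 95 at index 2, swap → [59, 46, 98, 95]
  46 < parent 59 at index 1, swap → [46, 59, 98, 95]
Insert 27:
  append 27 at index 5 → [46, 59, 98, 95, 27]
  27 < parent 59 at index 2, swap → [46, 27, 98, 95, 59]
  27 < parent 46 at index 1, swap → [27, 46, 98, 95, 59]
Insert 37:
  append 37 at index 6 → [27, 46, 98, 95, 59, 37]
  37 < parent 98 at index 3, swap → [27, 46, 37, 95, 59, 98]
Insert 38:
  append 38 at index 7 → [27, 46, 37, 95, 59, 98, 38] (no swap needed)
Insert 77:
  append 77 at index 8 → [27, 46, 37, 95, 59, 98, 38, 77]
  77 < parent 95 at index 4, swap → [27, 46, 37, 77, 59, 98, 38, 95]
Insert 12:
  append 12 at index 9 → [27, 46, 37, 77, 59, 98, 38, 95, 12]
  12 < parent 77 at index 4, swap → [27, 46, 37, 12, 59, 98, 38, 95, 77]
  12 < parent 46 at index 2, swap → [27, 12, 37, 46, 59, 98, 38, 95, 77]
  12 < parent 27 at index 1, swap → [12, 27, 37, 46, 59, 98, 38, 95, 77]
Insert 70:
  append 70 at index 10 → [12, 27, 37, 46, 59, 98, 38, 95, 77, 70] (no swap needed)
Insert 13:
  append 13 at index 11 → [12, 27, 37, 46, 59, 98, 38, 95, 77, 70, 13]
  13 < parent 59 at index 5, swap → [12, 27, 37, 46, 13, 98, 38, 95, 77, 70, 59]
  13 < parent 27 at index 2, swap → [12, 13, 37, 46, 27, 98, 38, 95, 77, 70, 59]
Insert 45:
  append 45 at index 12 → [12, 13, 37, 46, 27, 98, 38, 95, 77, 70, 59, 45]
  45 < parent 98 at index 6, swap → [12, 13, 37, 46, 27, 45, 38, 95, 77, 70, 59, 98]
resulting array: [12, 13, 37, 46, 27, 45, 38, 95, 77, 70, 59, 98]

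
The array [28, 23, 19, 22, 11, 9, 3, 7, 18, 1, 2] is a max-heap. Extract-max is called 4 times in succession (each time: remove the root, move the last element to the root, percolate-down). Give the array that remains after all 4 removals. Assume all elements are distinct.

extract-max #1 returns 28:
  remove root 28; move last element 2 to root → [2, 23, 19, 22, 11, 9, 3, 7, 18, 1]
  2 vs larger child 23 at index 1, swap → [23, 2, 19, 22, 11, 9, 3, 7, 18, 1]
  2 vs larger child 22 at index 3, swap → [23, 22, 19, 2, 11, 9, 3, 7, 18, 1]
  2 vs larger child 18 at index 8, swap → [23, 22, 19, 18, 11, 9, 3, 7, 2, 1]
extract-max #2 returns 23:
  remove root 23; move last element 1 to root → [1, 22, 19, 18, 11, 9, 3, 7, 2]
  1 vs larger child 22 at index 1, swap → [22, 1, 19, 18, 11, 9, 3, 7, 2]
  1 vs larger child 18 at index 3, swap → [22, 18, 19, 1, 11, 9, 3, 7, 2]
  1 vs larger child 7 at index 7, swap → [22, 18, 19, 7, 11, 9, 3, 1, 2]
extract-max #3 returns 22:
  remove root 22; move last element 2 to root → [2, 18, 19, 7, 11, 9, 3, 1]
  2 vs larger child 19 at index 2, swap → [19, 18, 2, 7, 11, 9, 3, 1]
  2 vs larger child 9 at index 5, swap → [19, 18, 9, 7, 11, 2, 3, 1]
extract-max #4 returns 19:
  remove root 19; move last element 1 to root → [1, 18, 9, 7, 11, 2, 3]
  1 vs larger child 18 at index 1, swap → [18, 1, 9, 7, 11, 2, 3]
  1 vs larger child 11 at index 4, swap → [18, 11, 9, 7, 1, 2, 3]

[18, 11, 9, 7, 1, 2, 3]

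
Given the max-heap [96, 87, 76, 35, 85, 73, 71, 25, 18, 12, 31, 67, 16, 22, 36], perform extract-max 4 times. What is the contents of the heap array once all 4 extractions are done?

extract-max #1 returns 96:
  remove root 96; move last element 36 to root → [36, 87, 76, 35, 85, 73, 71, 25, 18, 12, 31, 67, 16, 22]
  36 vs larger child 87 at index 1, swap → [87, 36, 76, 35, 85, 73, 71, 25, 18, 12, 31, 67, 16, 22]
  36 vs larger child 85 at index 4, swap → [87, 85, 76, 35, 36, 73, 71, 25, 18, 12, 31, 67, 16, 22]
extract-max #2 returns 87:
  remove root 87; move last element 22 to root → [22, 85, 76, 35, 36, 73, 71, 25, 18, 12, 31, 67, 16]
  22 vs larger child 85 at index 1, swap → [85, 22, 76, 35, 36, 73, 71, 25, 18, 12, 31, 67, 16]
  22 vs larger child 36 at index 4, swap → [85, 36, 76, 35, 22, 73, 71, 25, 18, 12, 31, 67, 16]
  22 vs larger child 31 at index 10, swap → [85, 36, 76, 35, 31, 73, 71, 25, 18, 12, 22, 67, 16]
extract-max #3 returns 85:
  remove root 85; move last element 16 to root → [16, 36, 76, 35, 31, 73, 71, 25, 18, 12, 22, 67]
  16 vs larger child 76 at index 2, swap → [76, 36, 16, 35, 31, 73, 71, 25, 18, 12, 22, 67]
  16 vs larger child 73 at index 5, swap → [76, 36, 73, 35, 31, 16, 71, 25, 18, 12, 22, 67]
  16 vs only child 67 at index 11, swap → [76, 36, 73, 35, 31, 67, 71, 25, 18, 12, 22, 16]
extract-max #4 returns 76:
  remove root 76; move last element 16 to root → [16, 36, 73, 35, 31, 67, 71, 25, 18, 12, 22]
  16 vs larger child 73 at index 2, swap → [73, 36, 16, 35, 31, 67, 71, 25, 18, 12, 22]
  16 vs larger child 71 at index 6, swap → [73, 36, 71, 35, 31, 67, 16, 25, 18, 12, 22]

[73, 36, 71, 35, 31, 67, 16, 25, 18, 12, 22]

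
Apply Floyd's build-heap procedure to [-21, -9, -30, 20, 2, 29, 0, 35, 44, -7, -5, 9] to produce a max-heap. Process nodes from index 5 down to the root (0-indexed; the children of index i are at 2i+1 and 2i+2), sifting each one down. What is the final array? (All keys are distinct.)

sift down from index 5: already satisfies heap property
sift down from index 4: already satisfies heap property
sift down from index 3:
  20 vs larger child 44 at index 8, swap → [-21, -9, -30, 44, 2, 29, 0, 35, 20, -7, -5, 9]
sift down from index 2:
  -30 vs larger child 29 at index 5, swap → [-21, -9, 29, 44, 2, -30, 0, 35, 20, -7, -5, 9]
  -30 vs only child 9 at index 11, swap → [-21, -9, 29, 44, 2, 9, 0, 35, 20, -7, -5, -30]
sift down from index 1:
  -9 vs larger child 44 at index 3, swap → [-21, 44, 29, -9, 2, 9, 0, 35, 20, -7, -5, -30]
  -9 vs larger child 35 at index 7, swap → [-21, 44, 29, 35, 2, 9, 0, -9, 20, -7, -5, -30]
sift down from index 0:
  -21 vs larger child 44 at index 1, swap → [44, -21, 29, 35, 2, 9, 0, -9, 20, -7, -5, -30]
  -21 vs larger child 35 at index 3, swap → [44, 35, 29, -21, 2, 9, 0, -9, 20, -7, -5, -30]
  -21 vs larger child 20 at index 8, swap → [44, 35, 29, 20, 2, 9, 0, -9, -21, -7, -5, -30]

[44, 35, 29, 20, 2, 9, 0, -9, -21, -7, -5, -30]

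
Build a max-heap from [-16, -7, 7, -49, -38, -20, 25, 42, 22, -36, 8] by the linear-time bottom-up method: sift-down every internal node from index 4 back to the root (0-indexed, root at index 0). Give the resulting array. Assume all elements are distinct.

sift down from index 4:
  -38 vs larger child 8 at index 10, swap → [-16, -7, 7, -49, 8, -20, 25, 42, 22, -36, -38]
sift down from index 3:
  -49 vs larger child 42 at index 7, swap → [-16, -7, 7, 42, 8, -20, 25, -49, 22, -36, -38]
sift down from index 2:
  7 vs larger child 25 at index 6, swap → [-16, -7, 25, 42, 8, -20, 7, -49, 22, -36, -38]
sift down from index 1:
  -7 vs larger child 42 at index 3, swap → [-16, 42, 25, -7, 8, -20, 7, -49, 22, -36, -38]
  -7 vs larger child 22 at index 8, swap → [-16, 42, 25, 22, 8, -20, 7, -49, -7, -36, -38]
sift down from index 0:
  -16 vs larger child 42 at index 1, swap → [42, -16, 25, 22, 8, -20, 7, -49, -7, -36, -38]
  -16 vs larger child 22 at index 3, swap → [42, 22, 25, -16, 8, -20, 7, -49, -7, -36, -38]
  -16 vs larger child -7 at index 8, swap → [42, 22, 25, -7, 8, -20, 7, -49, -16, -36, -38]

[42, 22, 25, -7, 8, -20, 7, -49, -16, -36, -38]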